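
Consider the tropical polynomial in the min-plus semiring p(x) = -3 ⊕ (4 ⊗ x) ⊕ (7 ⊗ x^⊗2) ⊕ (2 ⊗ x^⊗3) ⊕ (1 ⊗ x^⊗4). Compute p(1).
p(1) = -3

A tropical monomial a ⊗ x^⊗i evaluates to a + i · x. Evaluating each term at x = 1:
  Term 0 contributes -3 + 0 · 1 = -3
  Term 1 contributes 4 + 1 · 1 = 5
  Term 2 contributes 7 + 2 · 1 = 9
  Term 3 contributes 2 + 3 · 1 = 5
  Term 4 contributes 1 + 4 · 1 = 5
p(1) = ⊕ of these = min[-3, 5, 9, 5, 5] = -3.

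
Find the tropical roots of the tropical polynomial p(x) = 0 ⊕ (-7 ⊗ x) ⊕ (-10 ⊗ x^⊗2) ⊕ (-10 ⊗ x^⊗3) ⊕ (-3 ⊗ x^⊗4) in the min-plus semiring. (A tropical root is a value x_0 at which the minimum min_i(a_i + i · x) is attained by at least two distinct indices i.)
Roots: {-7, 0, 3, 7}

Each tropical root is a break point of the lower envelope of the lines y = a_i + i · x (there are 5 lines, with slopes 0, 1, ..., 4). Only the lines that attain the minimum somewhere contribute to roots; other lines are dominated. Here the surviving (envelope) indices are i = 4, i = 3, i = 2, i = 1, i = 0.
Intersections between consecutive envelope lines give the roots: for adjacent envelope indices i < j the intersection is x = (a_i − a_j) / (j − i). Reading off the sorted break points: {-7, 0, 3, 7}.
Verification: at each break x_0, at least two indices attain the minimum of min_i(a_i + i · x_0).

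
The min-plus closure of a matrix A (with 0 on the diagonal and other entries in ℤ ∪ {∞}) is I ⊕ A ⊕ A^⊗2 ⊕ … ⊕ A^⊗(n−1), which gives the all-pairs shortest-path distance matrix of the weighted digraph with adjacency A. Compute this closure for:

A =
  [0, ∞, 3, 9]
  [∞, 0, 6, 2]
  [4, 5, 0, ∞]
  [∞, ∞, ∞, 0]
Closure =
  [0, 8, 3, 9]
  [10, 0, 6, 2]
  [4, 5, 0, 7]
  [∞, ∞, ∞, 0]

This is the Floyd-Warshall all-pairs shortest-path computation. For each intermediate vertex k = 0, 1, …, 3, update dist[i][j] ← min(dist[i][j], dist[i][k] + dist[k][j]). The final matrix gives, for each (i, j), the minimum total weight of any directed path from i to j (possibly empty when i = j).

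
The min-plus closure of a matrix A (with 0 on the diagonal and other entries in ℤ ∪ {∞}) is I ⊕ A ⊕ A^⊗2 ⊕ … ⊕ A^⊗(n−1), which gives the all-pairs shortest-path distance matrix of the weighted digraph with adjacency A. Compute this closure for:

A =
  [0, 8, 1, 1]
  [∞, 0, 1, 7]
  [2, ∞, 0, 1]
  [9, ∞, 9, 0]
Closure =
  [0, 8, 1, 1]
  [3, 0, 1, 2]
  [2, 10, 0, 1]
  [9, 17, 9, 0]

This is the Floyd-Warshall all-pairs shortest-path computation. For each intermediate vertex k = 0, 1, …, 3, update dist[i][j] ← min(dist[i][j], dist[i][k] + dist[k][j]). The final matrix gives, for each (i, j), the minimum total weight of any directed path from i to j (possibly empty when i = j).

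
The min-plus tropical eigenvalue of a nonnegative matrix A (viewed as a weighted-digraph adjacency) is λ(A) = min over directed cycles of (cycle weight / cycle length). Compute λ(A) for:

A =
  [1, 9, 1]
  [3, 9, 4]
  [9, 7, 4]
λ(A) = 1

Enumerate directed cycles and compute their means (weight / length). Sample:
  cycle 0 → 0: weight = 1, length = 1, mean = 1/1 ≈ 1.000
  cycle 1 → 1: weight = 9, length = 1, mean = 9/1 ≈ 9.000
  cycle 2 → 2: weight = 4, length = 1, mean = 4/1 ≈ 4.000
  cycle 0 → 1 → 0: weight = 12, length = 2, mean = 12/2 ≈ 6.000
  cycle 0 → 2 → 0: weight = 10, length = 2, mean = 10/2 ≈ 5.000
  cycle 1 → 0 → 1: weight = 12, length = 2, mean = 12/2 ≈ 6.000
Minimum mean = 1.000, attained e.g. along the cycle 0 → 0 with weight 1 and length 1. So λ(A) = 1/1 = 1.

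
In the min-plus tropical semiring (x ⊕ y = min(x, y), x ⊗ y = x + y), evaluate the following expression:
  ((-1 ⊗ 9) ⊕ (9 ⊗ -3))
((-1 ⊗ 9) ⊕ (9 ⊗ -3)) = 6

Expand innermost to outermost. Recall ⊕ takes the minimum of its arguments and ⊗ takes their sum. Working out the expression ((-1 ⊗ 9) ⊕ (9 ⊗ -3)) gives 6.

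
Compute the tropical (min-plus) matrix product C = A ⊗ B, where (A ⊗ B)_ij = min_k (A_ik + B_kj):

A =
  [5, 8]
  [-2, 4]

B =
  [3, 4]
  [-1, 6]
A ⊗ B =
  [7, 9]
  [1, 2]

Apply the min-plus product entry-by-entry:
  C[0][0] = min over k of (A[0][0] + B[0][0] = 5 + 3 = 8, A[0][1] + B[1][0] = 8 + -1 = 7) = 7 (attained at k = 1)
  C[0][1] = min over k of (A[0][0] + B[0][1] = 5 + 4 = 9, A[0][1] + B[1][1] = 8 + 6 = 14) = 9 (attained at k = 0)
  C[1][0] = min over k of (A[1][0] + B[0][0] = -2 + 3 = 1, A[1][1] + B[1][0] = 4 + -1 = 3) = 1 (attained at k = 0)
  C[1][1] = min over k of (A[1][0] + B[0][1] = -2 + 4 = 2, A[1][1] + B[1][1] = 4 + 6 = 10) = 2 (attained at k = 0)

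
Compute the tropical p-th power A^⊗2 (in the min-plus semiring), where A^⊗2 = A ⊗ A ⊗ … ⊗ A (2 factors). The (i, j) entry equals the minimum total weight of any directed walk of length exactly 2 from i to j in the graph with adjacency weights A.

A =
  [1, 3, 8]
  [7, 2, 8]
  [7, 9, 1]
A^⊗2 =
  [2, 4, 9]
  [8, 4, 9]
  [8, 10, 2]

Each entry (A^⊗2)_ij equals the minimum over all length-2 walks i = v_0 → v_1 → … → v_2 = j of Σ_t A[v_t][v_{t+1}]. For example, for (i, j) = (0, 2) we minimise over 3 possible intermediate vertex sequences; the minimum is 9, attained along the walk 0 → 0 → 2.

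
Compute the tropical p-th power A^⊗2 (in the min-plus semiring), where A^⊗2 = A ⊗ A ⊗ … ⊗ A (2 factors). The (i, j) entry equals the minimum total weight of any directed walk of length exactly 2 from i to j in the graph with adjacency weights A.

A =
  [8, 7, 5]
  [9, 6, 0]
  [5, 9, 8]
A^⊗2 =
  [10, 13, 7]
  [5, 9, 6]
  [13, 12, 9]

Each entry (A^⊗2)_ij equals the minimum over all length-2 walks i = v_0 → v_1 → … → v_2 = j of Σ_t A[v_t][v_{t+1}]. For example, for (i, j) = (0, 2) we minimise over 3 possible intermediate vertex sequences; the minimum is 7, attained along the walk 0 → 1 → 2.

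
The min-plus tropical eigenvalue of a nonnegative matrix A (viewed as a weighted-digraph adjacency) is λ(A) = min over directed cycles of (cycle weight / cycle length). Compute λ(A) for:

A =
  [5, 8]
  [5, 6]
λ(A) = 5

Enumerate directed cycles and compute their means (weight / length). Sample:
  cycle 0 → 0: weight = 5, length = 1, mean = 5/1 ≈ 5.000
  cycle 1 → 1: weight = 6, length = 1, mean = 6/1 ≈ 6.000
  cycle 0 → 1 → 0: weight = 13, length = 2, mean = 13/2 ≈ 6.500
  cycle 1 → 0 → 1: weight = 13, length = 2, mean = 13/2 ≈ 6.500
Minimum mean = 5.000, attained e.g. along the cycle 0 → 0 with weight 5 and length 1. So λ(A) = 5/1 = 5.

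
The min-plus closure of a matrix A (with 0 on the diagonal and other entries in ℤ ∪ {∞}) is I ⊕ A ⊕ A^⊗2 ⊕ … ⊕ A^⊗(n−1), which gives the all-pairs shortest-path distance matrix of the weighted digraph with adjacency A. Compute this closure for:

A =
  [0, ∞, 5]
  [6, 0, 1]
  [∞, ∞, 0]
Closure =
  [0, ∞, 5]
  [6, 0, 1]
  [∞, ∞, 0]

This is the Floyd-Warshall all-pairs shortest-path computation. For each intermediate vertex k = 0, 1, …, 2, update dist[i][j] ← min(dist[i][j], dist[i][k] + dist[k][j]). The final matrix gives, for each (i, j), the minimum total weight of any directed path from i to j (possibly empty when i = j).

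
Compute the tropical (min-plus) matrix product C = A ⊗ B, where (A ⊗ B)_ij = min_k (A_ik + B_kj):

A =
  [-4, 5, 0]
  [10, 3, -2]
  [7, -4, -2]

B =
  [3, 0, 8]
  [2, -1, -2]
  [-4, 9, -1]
A ⊗ B =
  [-4, -4, -1]
  [-6, 2, -3]
  [-6, -5, -6]

Apply the min-plus product entry-by-entry:
  C[0][0] = min over k of (A[0][0] + B[0][0] = -4 + 3 = -1, A[0][1] + B[1][0] = 5 + 2 = 7, A[0][2] + B[2][0] = 0 + -4 = -4) = -4 (attained at k = 2)
  C[0][1] = min over k of (A[0][0] + B[0][1] = -4 + 0 = -4, A[0][1] + B[1][1] = 5 + -1 = 4, A[0][2] + B[2][1] = 0 + 9 = 9) = -4 (attained at k = 0)
  C[0][2] = min over k of (A[0][0] + B[0][2] = -4 + 8 = 4, A[0][1] + B[1][2] = 5 + -2 = 3, A[0][2] + B[2][2] = 0 + -1 = -1) = -1 (attained at k = 2)
  C[1][0] = min over k of (A[1][0] + B[0][0] = 10 + 3 = 13, A[1][1] + B[1][0] = 3 + 2 = 5, A[1][2] + B[2][0] = -2 + -4 = -6) = -6 (attained at k = 2)
  C[1][1] = min over k of (A[1][0] + B[0][1] = 10 + 0 = 10, A[1][1] + B[1][1] = 3 + -1 = 2, A[1][2] + B[2][1] = -2 + 9 = 7) = 2 (attained at k = 1)
  C[1][2] = min over k of (A[1][0] + B[0][2] = 10 + 8 = 18, A[1][1] + B[1][2] = 3 + -2 = 1, A[1][2] + B[2][2] = -2 + -1 = -3) = -3 (attained at k = 2)
  C[2][0] = min over k of (A[2][0] + B[0][0] = 7 + 3 = 10, A[2][1] + B[1][0] = -4 + 2 = -2, A[2][2] + B[2][0] = -2 + -4 = -6) = -6 (attained at k = 2)
  C[2][1] = min over k of (A[2][0] + B[0][1] = 7 + 0 = 7, A[2][1] + B[1][1] = -4 + -1 = -5, A[2][2] + B[2][1] = -2 + 9 = 7) = -5 (attained at k = 1)
  C[2][2] = min over k of (A[2][0] + B[0][2] = 7 + 8 = 15, A[2][1] + B[1][2] = -4 + -2 = -6, A[2][2] + B[2][2] = -2 + -1 = -3) = -6 (attained at k = 1)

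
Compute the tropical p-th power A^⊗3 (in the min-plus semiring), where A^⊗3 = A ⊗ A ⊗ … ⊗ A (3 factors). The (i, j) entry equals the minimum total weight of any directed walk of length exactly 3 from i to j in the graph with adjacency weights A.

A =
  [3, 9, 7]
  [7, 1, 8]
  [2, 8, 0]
A^⊗3 =
  [9, 11, 7]
  [9, 3, 8]
  [2, 8, 0]

Each entry (A^⊗3)_ij equals the minimum over all length-3 walks i = v_0 → v_1 → … → v_3 = j of Σ_t A[v_t][v_{t+1}]. For example, for (i, j) = (0, 2) we minimise over 9 possible intermediate vertex sequences; the minimum is 7, attained along the walk 0 → 2 → 2 → 2.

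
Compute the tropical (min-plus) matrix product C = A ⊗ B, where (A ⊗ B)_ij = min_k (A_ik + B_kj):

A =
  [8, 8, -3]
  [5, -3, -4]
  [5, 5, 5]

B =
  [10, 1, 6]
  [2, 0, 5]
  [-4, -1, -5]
A ⊗ B =
  [-7, -4, -8]
  [-8, -5, -9]
  [1, 4, 0]

Apply the min-plus product entry-by-entry:
  C[0][0] = min over k of (A[0][0] + B[0][0] = 8 + 10 = 18, A[0][1] + B[1][0] = 8 + 2 = 10, A[0][2] + B[2][0] = -3 + -4 = -7) = -7 (attained at k = 2)
  C[0][1] = min over k of (A[0][0] + B[0][1] = 8 + 1 = 9, A[0][1] + B[1][1] = 8 + 0 = 8, A[0][2] + B[2][1] = -3 + -1 = -4) = -4 (attained at k = 2)
  C[0][2] = min over k of (A[0][0] + B[0][2] = 8 + 6 = 14, A[0][1] + B[1][2] = 8 + 5 = 13, A[0][2] + B[2][2] = -3 + -5 = -8) = -8 (attained at k = 2)
  C[1][0] = min over k of (A[1][0] + B[0][0] = 5 + 10 = 15, A[1][1] + B[1][0] = -3 + 2 = -1, A[1][2] + B[2][0] = -4 + -4 = -8) = -8 (attained at k = 2)
  C[1][1] = min over k of (A[1][0] + B[0][1] = 5 + 1 = 6, A[1][1] + B[1][1] = -3 + 0 = -3, A[1][2] + B[2][1] = -4 + -1 = -5) = -5 (attained at k = 2)
  C[1][2] = min over k of (A[1][0] + B[0][2] = 5 + 6 = 11, A[1][1] + B[1][2] = -3 + 5 = 2, A[1][2] + B[2][2] = -4 + -5 = -9) = -9 (attained at k = 2)
  C[2][0] = min over k of (A[2][0] + B[0][0] = 5 + 10 = 15, A[2][1] + B[1][0] = 5 + 2 = 7, A[2][2] + B[2][0] = 5 + -4 = 1) = 1 (attained at k = 2)
  C[2][1] = min over k of (A[2][0] + B[0][1] = 5 + 1 = 6, A[2][1] + B[1][1] = 5 + 0 = 5, A[2][2] + B[2][1] = 5 + -1 = 4) = 4 (attained at k = 2)
  C[2][2] = min over k of (A[2][0] + B[0][2] = 5 + 6 = 11, A[2][1] + B[1][2] = 5 + 5 = 10, A[2][2] + B[2][2] = 5 + -5 = 0) = 0 (attained at k = 2)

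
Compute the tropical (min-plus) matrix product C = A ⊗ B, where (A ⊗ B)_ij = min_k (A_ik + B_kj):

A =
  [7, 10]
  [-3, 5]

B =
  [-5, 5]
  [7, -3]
A ⊗ B =
  [2, 7]
  [-8, 2]

Apply the min-plus product entry-by-entry:
  C[0][0] = min over k of (A[0][0] + B[0][0] = 7 + -5 = 2, A[0][1] + B[1][0] = 10 + 7 = 17) = 2 (attained at k = 0)
  C[0][1] = min over k of (A[0][0] + B[0][1] = 7 + 5 = 12, A[0][1] + B[1][1] = 10 + -3 = 7) = 7 (attained at k = 1)
  C[1][0] = min over k of (A[1][0] + B[0][0] = -3 + -5 = -8, A[1][1] + B[1][0] = 5 + 7 = 12) = -8 (attained at k = 0)
  C[1][1] = min over k of (A[1][0] + B[0][1] = -3 + 5 = 2, A[1][1] + B[1][1] = 5 + -3 = 2) = 2 (attained at k = 0)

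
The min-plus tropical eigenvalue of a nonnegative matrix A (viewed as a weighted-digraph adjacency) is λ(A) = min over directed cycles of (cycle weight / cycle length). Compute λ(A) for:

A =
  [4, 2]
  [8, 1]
λ(A) = 1

Enumerate directed cycles and compute their means (weight / length). Sample:
  cycle 0 → 0: weight = 4, length = 1, mean = 4/1 ≈ 4.000
  cycle 1 → 1: weight = 1, length = 1, mean = 1/1 ≈ 1.000
  cycle 0 → 1 → 0: weight = 10, length = 2, mean = 10/2 ≈ 5.000
  cycle 1 → 0 → 1: weight = 10, length = 2, mean = 10/2 ≈ 5.000
Minimum mean = 1.000, attained e.g. along the cycle 1 → 1 with weight 1 and length 1. So λ(A) = 1/1 = 1.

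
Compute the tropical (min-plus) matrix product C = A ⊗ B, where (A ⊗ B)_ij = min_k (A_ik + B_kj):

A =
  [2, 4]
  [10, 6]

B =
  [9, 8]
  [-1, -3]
A ⊗ B =
  [3, 1]
  [5, 3]

Apply the min-plus product entry-by-entry:
  C[0][0] = min over k of (A[0][0] + B[0][0] = 2 + 9 = 11, A[0][1] + B[1][0] = 4 + -1 = 3) = 3 (attained at k = 1)
  C[0][1] = min over k of (A[0][0] + B[0][1] = 2 + 8 = 10, A[0][1] + B[1][1] = 4 + -3 = 1) = 1 (attained at k = 1)
  C[1][0] = min over k of (A[1][0] + B[0][0] = 10 + 9 = 19, A[1][1] + B[1][0] = 6 + -1 = 5) = 5 (attained at k = 1)
  C[1][1] = min over k of (A[1][0] + B[0][1] = 10 + 8 = 18, A[1][1] + B[1][1] = 6 + -3 = 3) = 3 (attained at k = 1)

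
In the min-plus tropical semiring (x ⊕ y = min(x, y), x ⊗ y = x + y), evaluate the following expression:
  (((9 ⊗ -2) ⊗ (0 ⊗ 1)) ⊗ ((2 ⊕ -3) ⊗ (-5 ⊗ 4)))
(((9 ⊗ -2) ⊗ (0 ⊗ 1)) ⊗ ((2 ⊕ -3) ⊗ (-5 ⊗ 4))) = 4

Expand innermost to outermost. Recall ⊕ takes the minimum of its arguments and ⊗ takes their sum. Working out the expression (((9 ⊗ -2) ⊗ (0 ⊗ 1)) ⊗ ((2 ⊕ -3) ⊗ (-5 ⊗ 4))) gives 4.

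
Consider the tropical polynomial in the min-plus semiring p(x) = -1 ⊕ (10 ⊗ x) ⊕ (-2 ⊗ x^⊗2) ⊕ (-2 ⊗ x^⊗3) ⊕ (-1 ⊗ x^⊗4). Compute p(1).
p(1) = -1

A tropical monomial a ⊗ x^⊗i evaluates to a + i · x. Evaluating each term at x = 1:
  Term 0 contributes -1 + 0 · 1 = -1
  Term 1 contributes 10 + 1 · 1 = 11
  Term 2 contributes -2 + 2 · 1 = 0
  Term 3 contributes -2 + 3 · 1 = 1
  Term 4 contributes -1 + 4 · 1 = 3
p(1) = ⊕ of these = min[-1, 11, 0, 1, 3] = -1.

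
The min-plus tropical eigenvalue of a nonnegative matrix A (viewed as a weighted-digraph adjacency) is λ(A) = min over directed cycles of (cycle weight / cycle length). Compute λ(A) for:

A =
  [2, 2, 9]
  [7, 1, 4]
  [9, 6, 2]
λ(A) = 1

Enumerate directed cycles and compute their means (weight / length). Sample:
  cycle 0 → 0: weight = 2, length = 1, mean = 2/1 ≈ 2.000
  cycle 1 → 1: weight = 1, length = 1, mean = 1/1 ≈ 1.000
  cycle 2 → 2: weight = 2, length = 1, mean = 2/1 ≈ 2.000
  cycle 0 → 1 → 0: weight = 9, length = 2, mean = 9/2 ≈ 4.500
  cycle 0 → 2 → 0: weight = 18, length = 2, mean = 18/2 ≈ 9.000
  cycle 1 → 0 → 1: weight = 9, length = 2, mean = 9/2 ≈ 4.500
Minimum mean = 1.000, attained e.g. along the cycle 1 → 1 with weight 1 and length 1. So λ(A) = 1/1 = 1.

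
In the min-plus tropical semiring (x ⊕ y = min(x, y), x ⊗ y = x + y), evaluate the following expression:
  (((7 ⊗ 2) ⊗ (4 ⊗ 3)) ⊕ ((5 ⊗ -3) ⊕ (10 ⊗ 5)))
(((7 ⊗ 2) ⊗ (4 ⊗ 3)) ⊕ ((5 ⊗ -3) ⊕ (10 ⊗ 5))) = 2

Expand innermost to outermost. Recall ⊕ takes the minimum of its arguments and ⊗ takes their sum. Working out the expression (((7 ⊗ 2) ⊗ (4 ⊗ 3)) ⊕ ((5 ⊗ -3) ⊕ (10 ⊗ 5))) gives 2.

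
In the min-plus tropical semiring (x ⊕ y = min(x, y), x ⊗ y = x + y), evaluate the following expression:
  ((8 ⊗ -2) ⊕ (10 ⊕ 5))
((8 ⊗ -2) ⊕ (10 ⊕ 5)) = 5

Expand innermost to outermost. Recall ⊕ takes the minimum of its arguments and ⊗ takes their sum. Working out the expression ((8 ⊗ -2) ⊕ (10 ⊕ 5)) gives 5.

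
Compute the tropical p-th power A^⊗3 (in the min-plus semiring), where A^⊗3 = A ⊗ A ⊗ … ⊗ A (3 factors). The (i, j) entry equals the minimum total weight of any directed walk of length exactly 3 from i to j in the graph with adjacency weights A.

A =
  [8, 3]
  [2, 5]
A^⊗3 =
  [10, 8]
  [7, 10]

Each entry (A^⊗3)_ij equals the minimum over all length-3 walks i = v_0 → v_1 → … → v_3 = j of Σ_t A[v_t][v_{t+1}]. For example, for (i, j) = (0, 1) we minimise over 4 possible intermediate vertex sequences; the minimum is 8, attained along the walk 0 → 1 → 0 → 1.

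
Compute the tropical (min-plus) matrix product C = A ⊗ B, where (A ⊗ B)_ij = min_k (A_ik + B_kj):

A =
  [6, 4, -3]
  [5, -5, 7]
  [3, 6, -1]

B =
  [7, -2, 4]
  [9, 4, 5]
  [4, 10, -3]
A ⊗ B =
  [1, 4, -6]
  [4, -1, 0]
  [3, 1, -4]

Apply the min-plus product entry-by-entry:
  C[0][0] = min over k of (A[0][0] + B[0][0] = 6 + 7 = 13, A[0][1] + B[1][0] = 4 + 9 = 13, A[0][2] + B[2][0] = -3 + 4 = 1) = 1 (attained at k = 2)
  C[0][1] = min over k of (A[0][0] + B[0][1] = 6 + -2 = 4, A[0][1] + B[1][1] = 4 + 4 = 8, A[0][2] + B[2][1] = -3 + 10 = 7) = 4 (attained at k = 0)
  C[0][2] = min over k of (A[0][0] + B[0][2] = 6 + 4 = 10, A[0][1] + B[1][2] = 4 + 5 = 9, A[0][2] + B[2][2] = -3 + -3 = -6) = -6 (attained at k = 2)
  C[1][0] = min over k of (A[1][0] + B[0][0] = 5 + 7 = 12, A[1][1] + B[1][0] = -5 + 9 = 4, A[1][2] + B[2][0] = 7 + 4 = 11) = 4 (attained at k = 1)
  C[1][1] = min over k of (A[1][0] + B[0][1] = 5 + -2 = 3, A[1][1] + B[1][1] = -5 + 4 = -1, A[1][2] + B[2][1] = 7 + 10 = 17) = -1 (attained at k = 1)
  C[1][2] = min over k of (A[1][0] + B[0][2] = 5 + 4 = 9, A[1][1] + B[1][2] = -5 + 5 = 0, A[1][2] + B[2][2] = 7 + -3 = 4) = 0 (attained at k = 1)
  C[2][0] = min over k of (A[2][0] + B[0][0] = 3 + 7 = 10, A[2][1] + B[1][0] = 6 + 9 = 15, A[2][2] + B[2][0] = -1 + 4 = 3) = 3 (attained at k = 2)
  C[2][1] = min over k of (A[2][0] + B[0][1] = 3 + -2 = 1, A[2][1] + B[1][1] = 6 + 4 = 10, A[2][2] + B[2][1] = -1 + 10 = 9) = 1 (attained at k = 0)
  C[2][2] = min over k of (A[2][0] + B[0][2] = 3 + 4 = 7, A[2][1] + B[1][2] = 6 + 5 = 11, A[2][2] + B[2][2] = -1 + -3 = -4) = -4 (attained at k = 2)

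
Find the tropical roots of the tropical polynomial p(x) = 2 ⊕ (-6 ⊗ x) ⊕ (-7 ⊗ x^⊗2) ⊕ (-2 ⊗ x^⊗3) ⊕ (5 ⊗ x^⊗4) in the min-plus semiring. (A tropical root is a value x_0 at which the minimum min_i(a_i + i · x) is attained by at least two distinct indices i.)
Roots: {-7, -5, 1, 8}

Each tropical root is a break point of the lower envelope of the lines y = a_i + i · x (there are 5 lines, with slopes 0, 1, ..., 4). Only the lines that attain the minimum somewhere contribute to roots; other lines are dominated. Here the surviving (envelope) indices are i = 4, i = 3, i = 2, i = 1, i = 0.
Intersections between consecutive envelope lines give the roots: for adjacent envelope indices i < j the intersection is x = (a_i − a_j) / (j − i). Reading off the sorted break points: {-7, -5, 1, 8}.
Verification: at each break x_0, at least two indices attain the minimum of min_i(a_i + i · x_0).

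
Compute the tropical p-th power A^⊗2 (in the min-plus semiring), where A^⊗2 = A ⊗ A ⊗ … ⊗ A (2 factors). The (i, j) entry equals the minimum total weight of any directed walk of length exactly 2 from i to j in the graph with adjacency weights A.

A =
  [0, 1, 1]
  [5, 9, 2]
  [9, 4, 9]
A^⊗2 =
  [0, 1, 1]
  [5, 6, 6]
  [9, 10, 6]

Each entry (A^⊗2)_ij equals the minimum over all length-2 walks i = v_0 → v_1 → … → v_2 = j of Σ_t A[v_t][v_{t+1}]. For example, for (i, j) = (0, 2) we minimise over 3 possible intermediate vertex sequences; the minimum is 1, attained along the walk 0 → 0 → 2.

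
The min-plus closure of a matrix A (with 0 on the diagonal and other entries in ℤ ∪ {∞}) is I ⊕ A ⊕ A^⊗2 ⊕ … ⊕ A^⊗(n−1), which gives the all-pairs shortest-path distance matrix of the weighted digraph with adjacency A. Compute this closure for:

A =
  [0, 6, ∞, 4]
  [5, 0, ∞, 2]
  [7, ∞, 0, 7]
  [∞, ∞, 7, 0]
Closure =
  [0, 6, 11, 4]
  [5, 0, 9, 2]
  [7, 13, 0, 7]
  [14, 20, 7, 0]

This is the Floyd-Warshall all-pairs shortest-path computation. For each intermediate vertex k = 0, 1, …, 3, update dist[i][j] ← min(dist[i][j], dist[i][k] + dist[k][j]). The final matrix gives, for each (i, j), the minimum total weight of any directed path from i to j (possibly empty when i = j).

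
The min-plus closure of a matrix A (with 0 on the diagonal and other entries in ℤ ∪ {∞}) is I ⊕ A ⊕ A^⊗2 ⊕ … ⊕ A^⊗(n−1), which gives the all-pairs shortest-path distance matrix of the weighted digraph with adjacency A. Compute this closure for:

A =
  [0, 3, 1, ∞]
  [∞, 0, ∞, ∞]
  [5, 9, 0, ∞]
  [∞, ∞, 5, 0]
Closure =
  [0, 3, 1, ∞]
  [∞, 0, ∞, ∞]
  [5, 8, 0, ∞]
  [10, 13, 5, 0]

This is the Floyd-Warshall all-pairs shortest-path computation. For each intermediate vertex k = 0, 1, …, 3, update dist[i][j] ← min(dist[i][j], dist[i][k] + dist[k][j]). The final matrix gives, for each (i, j), the minimum total weight of any directed path from i to j (possibly empty when i = j).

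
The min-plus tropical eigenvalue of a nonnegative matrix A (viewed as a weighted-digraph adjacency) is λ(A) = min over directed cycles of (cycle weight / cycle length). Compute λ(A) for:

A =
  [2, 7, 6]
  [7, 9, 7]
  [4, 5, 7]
λ(A) = 2

Enumerate directed cycles and compute their means (weight / length). Sample:
  cycle 0 → 0: weight = 2, length = 1, mean = 2/1 ≈ 2.000
  cycle 1 → 1: weight = 9, length = 1, mean = 9/1 ≈ 9.000
  cycle 2 → 2: weight = 7, length = 1, mean = 7/1 ≈ 7.000
  cycle 0 → 1 → 0: weight = 14, length = 2, mean = 14/2 ≈ 7.000
  cycle 0 → 2 → 0: weight = 10, length = 2, mean = 10/2 ≈ 5.000
  cycle 1 → 0 → 1: weight = 14, length = 2, mean = 14/2 ≈ 7.000
Minimum mean = 2.000, attained e.g. along the cycle 0 → 0 with weight 2 and length 1. So λ(A) = 2/1 = 2.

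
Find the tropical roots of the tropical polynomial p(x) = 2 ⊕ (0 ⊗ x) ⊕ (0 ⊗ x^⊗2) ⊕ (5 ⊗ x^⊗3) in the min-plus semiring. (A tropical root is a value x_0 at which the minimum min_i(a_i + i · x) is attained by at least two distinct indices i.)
Roots: {-5, 0, 2}

Each tropical root is a break point of the lower envelope of the lines y = a_i + i · x (there are 4 lines, with slopes 0, 1, ..., 3). Only the lines that attain the minimum somewhere contribute to roots; other lines are dominated. Here the surviving (envelope) indices are i = 3, i = 2, i = 1, i = 0.
Intersections between consecutive envelope lines give the roots: for adjacent envelope indices i < j the intersection is x = (a_i − a_j) / (j − i). Reading off the sorted break points: {-5, 0, 2}.
Verification: at each break x_0, at least two indices attain the minimum of min_i(a_i + i · x_0).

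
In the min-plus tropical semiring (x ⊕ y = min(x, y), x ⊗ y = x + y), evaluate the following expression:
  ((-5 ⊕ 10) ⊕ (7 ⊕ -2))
((-5 ⊕ 10) ⊕ (7 ⊕ -2)) = -5

Expand innermost to outermost. Recall ⊕ takes the minimum of its arguments and ⊗ takes their sum. Working out the expression ((-5 ⊕ 10) ⊕ (7 ⊕ -2)) gives -5.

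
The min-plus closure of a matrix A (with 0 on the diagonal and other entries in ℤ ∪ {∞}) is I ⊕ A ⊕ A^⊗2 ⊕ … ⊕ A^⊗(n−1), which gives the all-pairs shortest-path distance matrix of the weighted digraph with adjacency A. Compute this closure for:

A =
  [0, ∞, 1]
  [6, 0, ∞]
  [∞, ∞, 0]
Closure =
  [0, ∞, 1]
  [6, 0, 7]
  [∞, ∞, 0]

This is the Floyd-Warshall all-pairs shortest-path computation. For each intermediate vertex k = 0, 1, …, 2, update dist[i][j] ← min(dist[i][j], dist[i][k] + dist[k][j]). The final matrix gives, for each (i, j), the minimum total weight of any directed path from i to j (possibly empty when i = j).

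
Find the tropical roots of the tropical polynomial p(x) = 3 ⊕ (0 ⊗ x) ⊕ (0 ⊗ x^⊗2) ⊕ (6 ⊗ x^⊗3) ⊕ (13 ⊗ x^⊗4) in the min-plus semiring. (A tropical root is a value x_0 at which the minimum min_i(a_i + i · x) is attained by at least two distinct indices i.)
Roots: {-7, -6, 0, 3}

Each tropical root is a break point of the lower envelope of the lines y = a_i + i · x (there are 5 lines, with slopes 0, 1, ..., 4). Only the lines that attain the minimum somewhere contribute to roots; other lines are dominated. Here the surviving (envelope) indices are i = 4, i = 3, i = 2, i = 1, i = 0.
Intersections between consecutive envelope lines give the roots: for adjacent envelope indices i < j the intersection is x = (a_i − a_j) / (j − i). Reading off the sorted break points: {-7, -6, 0, 3}.
Verification: at each break x_0, at least two indices attain the minimum of min_i(a_i + i · x_0).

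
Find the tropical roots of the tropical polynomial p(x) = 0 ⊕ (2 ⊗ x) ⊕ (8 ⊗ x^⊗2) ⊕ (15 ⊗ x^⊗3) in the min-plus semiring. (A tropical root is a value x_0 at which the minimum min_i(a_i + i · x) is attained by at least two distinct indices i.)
Roots: {-7, -6, -2}

Each tropical root is a break point of the lower envelope of the lines y = a_i + i · x (there are 4 lines, with slopes 0, 1, ..., 3). Only the lines that attain the minimum somewhere contribute to roots; other lines are dominated. Here the surviving (envelope) indices are i = 3, i = 2, i = 1, i = 0.
Intersections between consecutive envelope lines give the roots: for adjacent envelope indices i < j the intersection is x = (a_i − a_j) / (j − i). Reading off the sorted break points: {-7, -6, -2}.
Verification: at each break x_0, at least two indices attain the minimum of min_i(a_i + i · x_0).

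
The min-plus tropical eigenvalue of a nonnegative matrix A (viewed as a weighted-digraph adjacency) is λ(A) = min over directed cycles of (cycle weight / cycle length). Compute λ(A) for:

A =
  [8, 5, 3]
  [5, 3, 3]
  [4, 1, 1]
λ(A) = 1

Enumerate directed cycles and compute their means (weight / length). Sample:
  cycle 0 → 0: weight = 8, length = 1, mean = 8/1 ≈ 8.000
  cycle 1 → 1: weight = 3, length = 1, mean = 3/1 ≈ 3.000
  cycle 2 → 2: weight = 1, length = 1, mean = 1/1 ≈ 1.000
  cycle 0 → 1 → 0: weight = 10, length = 2, mean = 10/2 ≈ 5.000
  cycle 0 → 2 → 0: weight = 7, length = 2, mean = 7/2 ≈ 3.500
  cycle 1 → 0 → 1: weight = 10, length = 2, mean = 10/2 ≈ 5.000
Minimum mean = 1.000, attained e.g. along the cycle 2 → 2 with weight 1 and length 1. So λ(A) = 1/1 = 1.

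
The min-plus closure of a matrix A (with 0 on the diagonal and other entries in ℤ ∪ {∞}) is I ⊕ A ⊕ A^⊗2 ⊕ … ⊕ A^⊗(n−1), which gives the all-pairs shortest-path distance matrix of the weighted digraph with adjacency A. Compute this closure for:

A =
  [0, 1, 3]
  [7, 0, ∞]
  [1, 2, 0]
Closure =
  [0, 1, 3]
  [7, 0, 10]
  [1, 2, 0]

This is the Floyd-Warshall all-pairs shortest-path computation. For each intermediate vertex k = 0, 1, …, 2, update dist[i][j] ← min(dist[i][j], dist[i][k] + dist[k][j]). The final matrix gives, for each (i, j), the minimum total weight of any directed path from i to j (possibly empty when i = j).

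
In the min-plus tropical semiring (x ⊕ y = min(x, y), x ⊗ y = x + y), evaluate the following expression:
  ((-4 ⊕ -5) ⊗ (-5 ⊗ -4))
((-4 ⊕ -5) ⊗ (-5 ⊗ -4)) = -14

Expand innermost to outermost. Recall ⊕ takes the minimum of its arguments and ⊗ takes their sum. Working out the expression ((-4 ⊕ -5) ⊗ (-5 ⊗ -4)) gives -14.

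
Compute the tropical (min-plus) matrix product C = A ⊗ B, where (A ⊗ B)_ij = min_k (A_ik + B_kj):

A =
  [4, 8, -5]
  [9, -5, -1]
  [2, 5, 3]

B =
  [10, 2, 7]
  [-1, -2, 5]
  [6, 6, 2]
A ⊗ B =
  [1, 1, -3]
  [-6, -7, 0]
  [4, 3, 5]

Apply the min-plus product entry-by-entry:
  C[0][0] = min over k of (A[0][0] + B[0][0] = 4 + 10 = 14, A[0][1] + B[1][0] = 8 + -1 = 7, A[0][2] + B[2][0] = -5 + 6 = 1) = 1 (attained at k = 2)
  C[0][1] = min over k of (A[0][0] + B[0][1] = 4 + 2 = 6, A[0][1] + B[1][1] = 8 + -2 = 6, A[0][2] + B[2][1] = -5 + 6 = 1) = 1 (attained at k = 2)
  C[0][2] = min over k of (A[0][0] + B[0][2] = 4 + 7 = 11, A[0][1] + B[1][2] = 8 + 5 = 13, A[0][2] + B[2][2] = -5 + 2 = -3) = -3 (attained at k = 2)
  C[1][0] = min over k of (A[1][0] + B[0][0] = 9 + 10 = 19, A[1][1] + B[1][0] = -5 + -1 = -6, A[1][2] + B[2][0] = -1 + 6 = 5) = -6 (attained at k = 1)
  C[1][1] = min over k of (A[1][0] + B[0][1] = 9 + 2 = 11, A[1][1] + B[1][1] = -5 + -2 = -7, A[1][2] + B[2][1] = -1 + 6 = 5) = -7 (attained at k = 1)
  C[1][2] = min over k of (A[1][0] + B[0][2] = 9 + 7 = 16, A[1][1] + B[1][2] = -5 + 5 = 0, A[1][2] + B[2][2] = -1 + 2 = 1) = 0 (attained at k = 1)
  C[2][0] = min over k of (A[2][0] + B[0][0] = 2 + 10 = 12, A[2][1] + B[1][0] = 5 + -1 = 4, A[2][2] + B[2][0] = 3 + 6 = 9) = 4 (attained at k = 1)
  C[2][1] = min over k of (A[2][0] + B[0][1] = 2 + 2 = 4, A[2][1] + B[1][1] = 5 + -2 = 3, A[2][2] + B[2][1] = 3 + 6 = 9) = 3 (attained at k = 1)
  C[2][2] = min over k of (A[2][0] + B[0][2] = 2 + 7 = 9, A[2][1] + B[1][2] = 5 + 5 = 10, A[2][2] + B[2][2] = 3 + 2 = 5) = 5 (attained at k = 2)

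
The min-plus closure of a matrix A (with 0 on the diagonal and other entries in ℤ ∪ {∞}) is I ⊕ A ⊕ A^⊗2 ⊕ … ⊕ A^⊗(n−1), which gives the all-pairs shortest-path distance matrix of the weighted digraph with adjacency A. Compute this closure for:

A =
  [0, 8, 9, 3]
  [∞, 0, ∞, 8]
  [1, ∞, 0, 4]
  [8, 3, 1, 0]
Closure =
  [0, 6, 4, 3]
  [10, 0, 9, 8]
  [1, 7, 0, 4]
  [2, 3, 1, 0]

This is the Floyd-Warshall all-pairs shortest-path computation. For each intermediate vertex k = 0, 1, …, 3, update dist[i][j] ← min(dist[i][j], dist[i][k] + dist[k][j]). The final matrix gives, for each (i, j), the minimum total weight of any directed path from i to j (possibly empty when i = j).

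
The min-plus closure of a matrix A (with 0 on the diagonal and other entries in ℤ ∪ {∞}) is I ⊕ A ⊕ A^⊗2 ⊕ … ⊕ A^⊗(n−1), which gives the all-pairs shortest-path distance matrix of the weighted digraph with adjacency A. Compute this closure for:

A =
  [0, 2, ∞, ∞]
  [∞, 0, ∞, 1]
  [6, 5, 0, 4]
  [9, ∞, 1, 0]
Closure =
  [0, 2, 4, 3]
  [8, 0, 2, 1]
  [6, 5, 0, 4]
  [7, 6, 1, 0]

This is the Floyd-Warshall all-pairs shortest-path computation. For each intermediate vertex k = 0, 1, …, 3, update dist[i][j] ← min(dist[i][j], dist[i][k] + dist[k][j]). The final matrix gives, for each (i, j), the minimum total weight of any directed path from i to j (possibly empty when i = j).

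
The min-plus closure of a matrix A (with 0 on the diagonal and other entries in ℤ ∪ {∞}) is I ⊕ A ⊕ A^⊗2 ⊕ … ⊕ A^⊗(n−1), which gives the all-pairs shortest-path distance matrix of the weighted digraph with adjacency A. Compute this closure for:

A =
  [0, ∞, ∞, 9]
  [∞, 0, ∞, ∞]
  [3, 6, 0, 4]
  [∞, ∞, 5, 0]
Closure =
  [0, 20, 14, 9]
  [∞, 0, ∞, ∞]
  [3, 6, 0, 4]
  [8, 11, 5, 0]

This is the Floyd-Warshall all-pairs shortest-path computation. For each intermediate vertex k = 0, 1, …, 3, update dist[i][j] ← min(dist[i][j], dist[i][k] + dist[k][j]). The final matrix gives, for each (i, j), the minimum total weight of any directed path from i to j (possibly empty when i = j).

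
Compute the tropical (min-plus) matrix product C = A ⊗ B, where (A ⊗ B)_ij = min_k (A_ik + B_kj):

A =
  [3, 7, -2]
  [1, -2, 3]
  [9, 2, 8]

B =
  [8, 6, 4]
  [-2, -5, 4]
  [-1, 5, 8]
A ⊗ B =
  [-3, 2, 6]
  [-4, -7, 2]
  [0, -3, 6]

Apply the min-plus product entry-by-entry:
  C[0][0] = min over k of (A[0][0] + B[0][0] = 3 + 8 = 11, A[0][1] + B[1][0] = 7 + -2 = 5, A[0][2] + B[2][0] = -2 + -1 = -3) = -3 (attained at k = 2)
  C[0][1] = min over k of (A[0][0] + B[0][1] = 3 + 6 = 9, A[0][1] + B[1][1] = 7 + -5 = 2, A[0][2] + B[2][1] = -2 + 5 = 3) = 2 (attained at k = 1)
  C[0][2] = min over k of (A[0][0] + B[0][2] = 3 + 4 = 7, A[0][1] + B[1][2] = 7 + 4 = 11, A[0][2] + B[2][2] = -2 + 8 = 6) = 6 (attained at k = 2)
  C[1][0] = min over k of (A[1][0] + B[0][0] = 1 + 8 = 9, A[1][1] + B[1][0] = -2 + -2 = -4, A[1][2] + B[2][0] = 3 + -1 = 2) = -4 (attained at k = 1)
  C[1][1] = min over k of (A[1][0] + B[0][1] = 1 + 6 = 7, A[1][1] + B[1][1] = -2 + -5 = -7, A[1][2] + B[2][1] = 3 + 5 = 8) = -7 (attained at k = 1)
  C[1][2] = min over k of (A[1][0] + B[0][2] = 1 + 4 = 5, A[1][1] + B[1][2] = -2 + 4 = 2, A[1][2] + B[2][2] = 3 + 8 = 11) = 2 (attained at k = 1)
  C[2][0] = min over k of (A[2][0] + B[0][0] = 9 + 8 = 17, A[2][1] + B[1][0] = 2 + -2 = 0, A[2][2] + B[2][0] = 8 + -1 = 7) = 0 (attained at k = 1)
  C[2][1] = min over k of (A[2][0] + B[0][1] = 9 + 6 = 15, A[2][1] + B[1][1] = 2 + -5 = -3, A[2][2] + B[2][1] = 8 + 5 = 13) = -3 (attained at k = 1)
  C[2][2] = min over k of (A[2][0] + B[0][2] = 9 + 4 = 13, A[2][1] + B[1][2] = 2 + 4 = 6, A[2][2] + B[2][2] = 8 + 8 = 16) = 6 (attained at k = 1)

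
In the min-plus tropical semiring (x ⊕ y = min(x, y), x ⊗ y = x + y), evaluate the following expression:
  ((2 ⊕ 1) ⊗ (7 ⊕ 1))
((2 ⊕ 1) ⊗ (7 ⊕ 1)) = 2

Expand innermost to outermost. Recall ⊕ takes the minimum of its arguments and ⊗ takes their sum. Working out the expression ((2 ⊕ 1) ⊗ (7 ⊕ 1)) gives 2.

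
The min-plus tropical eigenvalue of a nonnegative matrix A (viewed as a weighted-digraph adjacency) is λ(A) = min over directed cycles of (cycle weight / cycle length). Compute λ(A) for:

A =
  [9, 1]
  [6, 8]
λ(A) = 7/2

Enumerate directed cycles and compute their means (weight / length). Sample:
  cycle 0 → 0: weight = 9, length = 1, mean = 9/1 ≈ 9.000
  cycle 1 → 1: weight = 8, length = 1, mean = 8/1 ≈ 8.000
  cycle 0 → 1 → 0: weight = 7, length = 2, mean = 7/2 ≈ 3.500
  cycle 1 → 0 → 1: weight = 7, length = 2, mean = 7/2 ≈ 3.500
Minimum mean = 3.500, attained e.g. along the cycle 0 → 1 → 0 with weight 7 and length 2. So λ(A) = 7/2 = 7/2.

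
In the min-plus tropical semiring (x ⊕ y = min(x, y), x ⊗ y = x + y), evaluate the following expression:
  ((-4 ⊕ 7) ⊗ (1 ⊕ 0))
((-4 ⊕ 7) ⊗ (1 ⊕ 0)) = -4

Expand innermost to outermost. Recall ⊕ takes the minimum of its arguments and ⊗ takes their sum. Working out the expression ((-4 ⊕ 7) ⊗ (1 ⊕ 0)) gives -4.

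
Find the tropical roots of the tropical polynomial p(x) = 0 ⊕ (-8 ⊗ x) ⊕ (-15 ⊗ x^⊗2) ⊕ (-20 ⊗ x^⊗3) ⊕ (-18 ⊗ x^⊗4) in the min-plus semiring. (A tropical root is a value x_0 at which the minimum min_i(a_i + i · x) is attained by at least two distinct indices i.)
Roots: {-2, 5, 7, 8}

Each tropical root is a break point of the lower envelope of the lines y = a_i + i · x (there are 5 lines, with slopes 0, 1, ..., 4). Only the lines that attain the minimum somewhere contribute to roots; other lines are dominated. Here the surviving (envelope) indices are i = 4, i = 3, i = 2, i = 1, i = 0.
Intersections between consecutive envelope lines give the roots: for adjacent envelope indices i < j the intersection is x = (a_i − a_j) / (j − i). Reading off the sorted break points: {-2, 5, 7, 8}.
Verification: at each break x_0, at least two indices attain the minimum of min_i(a_i + i · x_0).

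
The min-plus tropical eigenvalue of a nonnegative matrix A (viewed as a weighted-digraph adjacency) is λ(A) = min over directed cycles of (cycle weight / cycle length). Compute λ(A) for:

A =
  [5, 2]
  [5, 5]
λ(A) = 7/2

Enumerate directed cycles and compute their means (weight / length). Sample:
  cycle 0 → 0: weight = 5, length = 1, mean = 5/1 ≈ 5.000
  cycle 1 → 1: weight = 5, length = 1, mean = 5/1 ≈ 5.000
  cycle 0 → 1 → 0: weight = 7, length = 2, mean = 7/2 ≈ 3.500
  cycle 1 → 0 → 1: weight = 7, length = 2, mean = 7/2 ≈ 3.500
Minimum mean = 3.500, attained e.g. along the cycle 0 → 1 → 0 with weight 7 and length 2. So λ(A) = 7/2 = 7/2.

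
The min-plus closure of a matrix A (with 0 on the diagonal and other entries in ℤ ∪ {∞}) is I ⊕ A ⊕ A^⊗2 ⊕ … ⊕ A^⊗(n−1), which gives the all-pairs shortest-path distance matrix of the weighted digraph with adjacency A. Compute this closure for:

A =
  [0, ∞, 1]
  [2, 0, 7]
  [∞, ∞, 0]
Closure =
  [0, ∞, 1]
  [2, 0, 3]
  [∞, ∞, 0]

This is the Floyd-Warshall all-pairs shortest-path computation. For each intermediate vertex k = 0, 1, …, 2, update dist[i][j] ← min(dist[i][j], dist[i][k] + dist[k][j]). The final matrix gives, for each (i, j), the minimum total weight of any directed path from i to j (possibly empty when i = j).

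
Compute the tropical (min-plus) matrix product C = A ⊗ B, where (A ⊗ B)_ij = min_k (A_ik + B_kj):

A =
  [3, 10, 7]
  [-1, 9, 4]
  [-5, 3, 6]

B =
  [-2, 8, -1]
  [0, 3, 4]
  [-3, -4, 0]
A ⊗ B =
  [1, 3, 2]
  [-3, 0, -2]
  [-7, 2, -6]

Apply the min-plus product entry-by-entry:
  C[0][0] = min over k of (A[0][0] + B[0][0] = 3 + -2 = 1, A[0][1] + B[1][0] = 10 + 0 = 10, A[0][2] + B[2][0] = 7 + -3 = 4) = 1 (attained at k = 0)
  C[0][1] = min over k of (A[0][0] + B[0][1] = 3 + 8 = 11, A[0][1] + B[1][1] = 10 + 3 = 13, A[0][2] + B[2][1] = 7 + -4 = 3) = 3 (attained at k = 2)
  C[0][2] = min over k of (A[0][0] + B[0][2] = 3 + -1 = 2, A[0][1] + B[1][2] = 10 + 4 = 14, A[0][2] + B[2][2] = 7 + 0 = 7) = 2 (attained at k = 0)
  C[1][0] = min over k of (A[1][0] + B[0][0] = -1 + -2 = -3, A[1][1] + B[1][0] = 9 + 0 = 9, A[1][2] + B[2][0] = 4 + -3 = 1) = -3 (attained at k = 0)
  C[1][1] = min over k of (A[1][0] + B[0][1] = -1 + 8 = 7, A[1][1] + B[1][1] = 9 + 3 = 12, A[1][2] + B[2][1] = 4 + -4 = 0) = 0 (attained at k = 2)
  C[1][2] = min over k of (A[1][0] + B[0][2] = -1 + -1 = -2, A[1][1] + B[1][2] = 9 + 4 = 13, A[1][2] + B[2][2] = 4 + 0 = 4) = -2 (attained at k = 0)
  C[2][0] = min over k of (A[2][0] + B[0][0] = -5 + -2 = -7, A[2][1] + B[1][0] = 3 + 0 = 3, A[2][2] + B[2][0] = 6 + -3 = 3) = -7 (attained at k = 0)
  C[2][1] = min over k of (A[2][0] + B[0][1] = -5 + 8 = 3, A[2][1] + B[1][1] = 3 + 3 = 6, A[2][2] + B[2][1] = 6 + -4 = 2) = 2 (attained at k = 2)
  C[2][2] = min over k of (A[2][0] + B[0][2] = -5 + -1 = -6, A[2][1] + B[1][2] = 3 + 4 = 7, A[2][2] + B[2][2] = 6 + 0 = 6) = -6 (attained at k = 0)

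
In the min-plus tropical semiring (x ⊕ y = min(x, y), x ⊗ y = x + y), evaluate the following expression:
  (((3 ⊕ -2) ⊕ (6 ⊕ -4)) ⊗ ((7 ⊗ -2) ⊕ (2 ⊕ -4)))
(((3 ⊕ -2) ⊕ (6 ⊕ -4)) ⊗ ((7 ⊗ -2) ⊕ (2 ⊕ -4))) = -8

Expand innermost to outermost. Recall ⊕ takes the minimum of its arguments and ⊗ takes their sum. Working out the expression (((3 ⊕ -2) ⊕ (6 ⊕ -4)) ⊗ ((7 ⊗ -2) ⊕ (2 ⊕ -4))) gives -8.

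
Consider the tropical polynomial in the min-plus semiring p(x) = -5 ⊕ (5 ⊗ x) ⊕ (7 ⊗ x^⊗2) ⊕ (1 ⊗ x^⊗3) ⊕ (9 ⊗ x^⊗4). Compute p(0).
p(0) = -5

A tropical monomial a ⊗ x^⊗i evaluates to a + i · x. Evaluating each term at x = 0:
  Term 0 contributes -5 + 0 · 0 = -5
  Term 1 contributes 5 + 1 · 0 = 5
  Term 2 contributes 7 + 2 · 0 = 7
  Term 3 contributes 1 + 3 · 0 = 1
  Term 4 contributes 9 + 4 · 0 = 9
p(0) = ⊕ of these = min[-5, 5, 7, 1, 9] = -5.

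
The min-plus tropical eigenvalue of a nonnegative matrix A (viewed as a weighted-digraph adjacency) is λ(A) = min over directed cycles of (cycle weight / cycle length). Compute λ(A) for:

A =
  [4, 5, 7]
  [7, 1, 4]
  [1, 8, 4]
λ(A) = 1

Enumerate directed cycles and compute their means (weight / length). Sample:
  cycle 0 → 0: weight = 4, length = 1, mean = 4/1 ≈ 4.000
  cycle 1 → 1: weight = 1, length = 1, mean = 1/1 ≈ 1.000
  cycle 2 → 2: weight = 4, length = 1, mean = 4/1 ≈ 4.000
  cycle 0 → 1 → 0: weight = 12, length = 2, mean = 12/2 ≈ 6.000
  cycle 0 → 2 → 0: weight = 8, length = 2, mean = 8/2 ≈ 4.000
  cycle 1 → 0 → 1: weight = 12, length = 2, mean = 12/2 ≈ 6.000
Minimum mean = 1.000, attained e.g. along the cycle 1 → 1 with weight 1 and length 1. So λ(A) = 1/1 = 1.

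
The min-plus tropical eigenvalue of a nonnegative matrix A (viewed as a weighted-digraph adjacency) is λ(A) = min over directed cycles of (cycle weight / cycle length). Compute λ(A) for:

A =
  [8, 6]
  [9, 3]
λ(A) = 3

Enumerate directed cycles and compute their means (weight / length). Sample:
  cycle 0 → 0: weight = 8, length = 1, mean = 8/1 ≈ 8.000
  cycle 1 → 1: weight = 3, length = 1, mean = 3/1 ≈ 3.000
  cycle 0 → 1 → 0: weight = 15, length = 2, mean = 15/2 ≈ 7.500
  cycle 1 → 0 → 1: weight = 15, length = 2, mean = 15/2 ≈ 7.500
Minimum mean = 3.000, attained e.g. along the cycle 1 → 1 with weight 3 and length 1. So λ(A) = 3/1 = 3.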